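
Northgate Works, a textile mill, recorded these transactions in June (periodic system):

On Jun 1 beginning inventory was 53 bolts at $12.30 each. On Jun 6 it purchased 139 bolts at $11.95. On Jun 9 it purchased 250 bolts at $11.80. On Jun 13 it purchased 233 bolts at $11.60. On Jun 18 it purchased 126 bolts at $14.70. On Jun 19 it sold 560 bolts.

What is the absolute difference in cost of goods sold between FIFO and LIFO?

FIFO COGS: 53 @ $12.30 + 139 @ $11.95 + 250 @ $11.80 + 118 @ $11.60 = $6,631.75
LIFO COGS: 126 @ $14.70 + 233 @ $11.60 + 201 @ $11.80 = $6,926.80
Difference = |$6,631.75 − $6,926.80| = $295.05

$295.05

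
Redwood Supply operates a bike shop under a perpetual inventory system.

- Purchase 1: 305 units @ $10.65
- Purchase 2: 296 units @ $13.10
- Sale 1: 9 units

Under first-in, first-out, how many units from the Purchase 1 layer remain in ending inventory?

296

Sale 1 (9) [FIFO — oldest first]: 9 @ $10.65 = $95.85
Ending inventory: 296 @ $10.65 + 296 @ $13.10 = $7,030.00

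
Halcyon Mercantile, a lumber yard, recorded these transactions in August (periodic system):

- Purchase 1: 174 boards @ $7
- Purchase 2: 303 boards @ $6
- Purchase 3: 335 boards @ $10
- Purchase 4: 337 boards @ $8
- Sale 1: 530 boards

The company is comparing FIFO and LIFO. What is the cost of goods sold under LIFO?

COGS = $4,626

FIFO COGS: 174 @ $7 + 303 @ $6 + 53 @ $10 = $3,566
LIFO COGS: 337 @ $8 + 193 @ $10 = $4,626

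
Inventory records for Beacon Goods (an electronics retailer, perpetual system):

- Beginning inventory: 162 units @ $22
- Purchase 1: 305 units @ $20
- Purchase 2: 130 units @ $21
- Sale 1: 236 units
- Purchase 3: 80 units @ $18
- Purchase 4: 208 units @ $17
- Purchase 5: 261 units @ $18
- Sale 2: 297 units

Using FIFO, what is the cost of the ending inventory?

Ending inventory = $11,018

Sale 1 (236) [FIFO — oldest first]: 162 @ $22 + 74 @ $20 = $5,044
Sale 2 (297) [FIFO — oldest first]: 231 @ $20 + 66 @ $21 = $6,006
Total COGS = $5,044 + $6,006 = $11,050
Ending inventory: 64 @ $21 + 80 @ $18 + 208 @ $17 + 261 @ $18 = $11,018
Check: goods available $22,068 = COGS $11,050 + ending $11,018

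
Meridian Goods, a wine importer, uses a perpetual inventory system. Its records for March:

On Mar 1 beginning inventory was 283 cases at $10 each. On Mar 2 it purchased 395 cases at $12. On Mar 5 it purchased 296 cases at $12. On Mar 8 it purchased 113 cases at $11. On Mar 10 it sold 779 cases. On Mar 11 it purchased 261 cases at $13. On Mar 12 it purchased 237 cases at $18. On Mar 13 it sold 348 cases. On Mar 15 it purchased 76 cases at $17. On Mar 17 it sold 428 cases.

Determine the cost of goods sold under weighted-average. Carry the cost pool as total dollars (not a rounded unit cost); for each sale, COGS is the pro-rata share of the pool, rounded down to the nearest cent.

COGS = $19,800.43

After Mar 1: 283 on hand, pool $2,830.00 (≈ $10.0000 each)
After Mar 2: 678 on hand, pool $7,570.00 (≈ $11.1652 each)
After Mar 5: 974 on hand, pool $11,122.00 (≈ $11.4189 each)
After Mar 8: 1087 on hand, pool $12,365.00 (≈ $11.3753 each)
Mar 10, sell 779: 779/1087 × $12,365.00 → $8,861.39
After Mar 11: 569 on hand, pool $6,896.61 (≈ $12.1206 each)
After Mar 12: 806 on hand, pool $11,162.61 (≈ $13.8494 each)
Mar 13, sell 348: 348/806 × $11,162.61 → $4,819.58
After Mar 15: 534 on hand, pool $7,635.03 (≈ $14.2978 each)
Mar 17, sell 428: 428/534 × $7,635.03 → $6,119.46
Total COGS = $8,861.39 + $4,819.58 + $6,119.46 = $19,800.43
Ending inventory (cost pool remaining) = $1,515.57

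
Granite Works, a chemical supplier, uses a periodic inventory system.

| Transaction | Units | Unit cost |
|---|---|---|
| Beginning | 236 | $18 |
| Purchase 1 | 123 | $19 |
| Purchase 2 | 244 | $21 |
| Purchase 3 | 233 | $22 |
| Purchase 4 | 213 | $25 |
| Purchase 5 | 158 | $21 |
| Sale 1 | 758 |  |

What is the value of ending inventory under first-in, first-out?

Sale 1 (758) [FIFO — oldest first]: 236 @ $18 + 123 @ $19 + 244 @ $21 + 155 @ $22 = $15,119
Ending inventory: 78 @ $22 + 213 @ $25 + 158 @ $21 = $10,359
Check: goods available $25,478 = COGS $15,119 + ending $10,359

Ending inventory = $10,359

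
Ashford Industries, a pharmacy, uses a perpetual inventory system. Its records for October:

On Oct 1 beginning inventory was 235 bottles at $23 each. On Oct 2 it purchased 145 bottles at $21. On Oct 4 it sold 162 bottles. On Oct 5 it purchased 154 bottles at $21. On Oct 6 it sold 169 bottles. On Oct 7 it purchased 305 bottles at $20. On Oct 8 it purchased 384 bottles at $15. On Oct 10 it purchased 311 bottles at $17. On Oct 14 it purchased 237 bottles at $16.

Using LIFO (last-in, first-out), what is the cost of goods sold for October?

COGS = $7,015

Oct 4, 162 sold [LIFO — newest first]: 145 @ $21 + 17 @ $23 = $3,436
Oct 6, 169 sold [LIFO — newest first]: 154 @ $21 + 15 @ $23 = $3,579
Total COGS = $3,436 + $3,579 = $7,015
Ending inventory: 203 @ $23 + 305 @ $20 + 384 @ $15 + 311 @ $17 + 237 @ $16 = $25,608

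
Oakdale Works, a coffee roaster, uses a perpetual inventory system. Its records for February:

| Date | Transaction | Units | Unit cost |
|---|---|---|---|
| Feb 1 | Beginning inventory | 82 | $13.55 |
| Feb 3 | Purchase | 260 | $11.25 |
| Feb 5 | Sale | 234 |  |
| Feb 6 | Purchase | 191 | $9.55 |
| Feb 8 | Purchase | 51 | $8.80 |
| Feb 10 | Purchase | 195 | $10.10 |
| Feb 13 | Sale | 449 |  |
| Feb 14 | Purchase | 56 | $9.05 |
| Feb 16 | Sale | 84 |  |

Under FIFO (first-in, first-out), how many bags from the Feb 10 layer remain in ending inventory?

12

Feb 5, 234 sold [FIFO — oldest first]: 82 @ $13.55 + 152 @ $11.25 = $2,821.10
Feb 13, 449 sold [FIFO — oldest first]: 108 @ $11.25 + 191 @ $9.55 + 51 @ $8.80 + 99 @ $10.10 = $4,487.75
Feb 16, 84 sold [FIFO — oldest first]: 84 @ $10.10 = $848.40
Total COGS = $2,821.10 + $4,487.75 + $848.40 = $8,157.25
Ending inventory: 12 @ $10.10 + 56 @ $9.05 = $628.00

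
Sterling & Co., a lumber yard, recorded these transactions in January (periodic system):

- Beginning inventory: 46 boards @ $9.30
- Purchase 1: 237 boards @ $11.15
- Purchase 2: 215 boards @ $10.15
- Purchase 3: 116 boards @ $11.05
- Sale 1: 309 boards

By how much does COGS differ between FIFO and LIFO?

$93.50

FIFO COGS: 46 @ $9.30 + 237 @ $11.15 + 26 @ $10.15 = $3,334.25
LIFO COGS: 116 @ $11.05 + 193 @ $10.15 = $3,240.75
Difference = |$3,334.25 − $3,240.75| = $93.50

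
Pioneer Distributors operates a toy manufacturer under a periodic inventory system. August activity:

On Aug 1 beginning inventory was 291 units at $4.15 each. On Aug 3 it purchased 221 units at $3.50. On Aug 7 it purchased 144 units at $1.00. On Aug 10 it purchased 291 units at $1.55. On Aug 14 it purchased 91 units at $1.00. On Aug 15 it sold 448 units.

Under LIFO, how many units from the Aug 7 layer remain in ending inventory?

Aug 15, 448 sold [LIFO — newest first]: 91 @ $1.00 + 291 @ $1.55 + 66 @ $1.00 = $608.05
Ending inventory: 291 @ $4.15 + 221 @ $3.50 + 78 @ $1.00 = $2,059.15

78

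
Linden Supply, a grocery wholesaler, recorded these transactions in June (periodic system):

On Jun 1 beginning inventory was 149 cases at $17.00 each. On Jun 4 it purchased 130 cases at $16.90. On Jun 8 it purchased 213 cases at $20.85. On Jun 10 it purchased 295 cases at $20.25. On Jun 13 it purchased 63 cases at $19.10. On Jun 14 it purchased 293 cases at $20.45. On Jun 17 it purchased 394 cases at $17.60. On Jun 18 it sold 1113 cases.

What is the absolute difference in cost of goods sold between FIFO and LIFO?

$205.35

FIFO COGS: 149 @ $17.00 + 130 @ $16.90 + 213 @ $20.85 + 295 @ $20.25 + 63 @ $19.10 + 263 @ $20.45 = $21,726.45
LIFO COGS: 394 @ $17.60 + 293 @ $20.45 + 63 @ $19.10 + 295 @ $20.25 + 68 @ $20.85 = $21,521.10
Difference = |$21,726.45 − $21,521.10| = $205.35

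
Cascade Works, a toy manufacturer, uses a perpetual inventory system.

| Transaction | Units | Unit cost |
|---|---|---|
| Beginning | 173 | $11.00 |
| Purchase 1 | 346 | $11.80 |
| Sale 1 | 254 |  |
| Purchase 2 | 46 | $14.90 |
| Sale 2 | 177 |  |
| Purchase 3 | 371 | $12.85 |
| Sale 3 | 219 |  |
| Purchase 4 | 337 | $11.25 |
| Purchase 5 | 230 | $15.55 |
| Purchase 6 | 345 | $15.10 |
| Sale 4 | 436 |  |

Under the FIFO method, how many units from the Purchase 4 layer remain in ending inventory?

Sale 1 (254) [FIFO — oldest first]: 173 @ $11.00 + 81 @ $11.80 = $2,858.80
Sale 2 (177) [FIFO — oldest first]: 177 @ $11.80 = $2,088.60
Sale 3 (219) [FIFO — oldest first]: 88 @ $11.80 + 46 @ $14.90 + 85 @ $12.85 = $2,816.05
Sale 4 (436) [FIFO — oldest first]: 286 @ $12.85 + 150 @ $11.25 = $5,362.60
Total COGS = $2,858.80 + $2,088.60 + $2,816.05 + $5,362.60 = $13,126.05
Ending inventory: 187 @ $11.25 + 230 @ $15.55 + 345 @ $15.10 = $10,889.75
Check: goods available $24,015.80 = COGS $13,126.05 + ending $10,889.75

187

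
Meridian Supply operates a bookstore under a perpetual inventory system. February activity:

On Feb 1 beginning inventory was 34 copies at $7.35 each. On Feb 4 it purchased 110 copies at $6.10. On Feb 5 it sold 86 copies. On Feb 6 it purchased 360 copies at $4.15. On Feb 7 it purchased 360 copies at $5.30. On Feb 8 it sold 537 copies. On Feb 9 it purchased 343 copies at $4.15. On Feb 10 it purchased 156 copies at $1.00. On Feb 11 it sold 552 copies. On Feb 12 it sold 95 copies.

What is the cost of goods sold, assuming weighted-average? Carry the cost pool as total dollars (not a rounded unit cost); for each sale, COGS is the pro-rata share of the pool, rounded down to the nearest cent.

After Feb 1: 34 on hand, pool $249.90 (≈ $7.3500 each)
After Feb 4: 144 on hand, pool $920.90 (≈ $6.3951 each)
Feb 5, sell 86: 86/144 × $920.90 → $549.98
After Feb 6: 418 on hand, pool $1,864.92 (≈ $4.4615 each)
After Feb 7: 778 on hand, pool $3,772.92 (≈ $4.8495 each)
Feb 8, sell 537: 537/778 × $3,772.92 → $2,604.18
After Feb 9: 584 on hand, pool $2,592.19 (≈ $4.4387 each)
After Feb 10: 740 on hand, pool $2,748.19 (≈ $3.7138 each)
Feb 11, sell 552: 552/740 × $2,748.19 → $2,050.00
Feb 12, sell 95: 95/188 × $698.19 → $352.80
Total COGS = $549.98 + $2,604.18 + $2,050.00 + $352.80 = $5,556.96
Ending inventory (cost pool remaining) = $345.39

COGS = $5,556.96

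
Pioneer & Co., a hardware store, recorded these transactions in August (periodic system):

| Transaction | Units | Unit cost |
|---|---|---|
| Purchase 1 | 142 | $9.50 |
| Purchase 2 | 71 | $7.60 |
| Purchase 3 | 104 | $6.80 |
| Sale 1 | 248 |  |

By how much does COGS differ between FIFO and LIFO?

$186.30

FIFO COGS: 142 @ $9.50 + 71 @ $7.60 + 35 @ $6.80 = $2,126.60
LIFO COGS: 104 @ $6.80 + 71 @ $7.60 + 73 @ $9.50 = $1,940.30
Difference = |$2,126.60 − $1,940.30| = $186.30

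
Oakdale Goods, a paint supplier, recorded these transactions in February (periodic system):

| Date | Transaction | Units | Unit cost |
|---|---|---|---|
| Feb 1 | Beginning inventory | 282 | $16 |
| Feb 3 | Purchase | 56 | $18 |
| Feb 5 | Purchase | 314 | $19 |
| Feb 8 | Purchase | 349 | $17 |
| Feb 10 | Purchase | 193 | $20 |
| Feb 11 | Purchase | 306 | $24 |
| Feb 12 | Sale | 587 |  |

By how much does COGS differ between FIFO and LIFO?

FIFO COGS: 282 @ $16 + 56 @ $18 + 249 @ $19 = $10,251
LIFO COGS: 306 @ $24 + 193 @ $20 + 88 @ $17 = $12,700
Difference = |$10,251 − $12,700| = $2,449

$2,449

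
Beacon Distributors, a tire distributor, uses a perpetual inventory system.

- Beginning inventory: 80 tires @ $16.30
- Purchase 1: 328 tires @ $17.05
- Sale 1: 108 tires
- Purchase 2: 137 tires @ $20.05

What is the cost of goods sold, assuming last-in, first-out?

COGS = $1,841.40

Sale 1 (108) [LIFO — newest first]: 108 @ $17.05 = $1,841.40
Ending inventory: 80 @ $16.30 + 220 @ $17.05 + 137 @ $20.05 = $7,801.85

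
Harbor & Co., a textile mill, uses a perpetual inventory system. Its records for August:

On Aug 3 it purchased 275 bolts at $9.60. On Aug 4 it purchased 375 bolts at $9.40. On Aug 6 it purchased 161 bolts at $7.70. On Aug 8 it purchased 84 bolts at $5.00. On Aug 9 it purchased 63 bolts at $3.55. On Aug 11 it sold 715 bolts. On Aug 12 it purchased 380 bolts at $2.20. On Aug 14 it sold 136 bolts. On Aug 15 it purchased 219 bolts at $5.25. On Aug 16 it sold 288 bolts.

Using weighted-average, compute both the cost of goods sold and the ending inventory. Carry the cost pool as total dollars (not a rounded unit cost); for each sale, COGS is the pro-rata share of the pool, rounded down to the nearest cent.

COGS = $8,021.60; ending inventory = $2,012.50

After Aug 3: 275 on hand, pool $2,640.00 (≈ $9.6000 each)
After Aug 4: 650 on hand, pool $6,165.00 (≈ $9.4846 each)
After Aug 6: 811 on hand, pool $7,404.70 (≈ $9.1303 each)
After Aug 8: 895 on hand, pool $7,824.70 (≈ $8.7427 each)
After Aug 9: 958 on hand, pool $8,048.35 (≈ $8.4012 each)
Aug 11, sell 715: 715/958 × $8,048.35 → $6,006.85
After Aug 12: 623 on hand, pool $2,877.50 (≈ $4.6188 each)
Aug 14, sell 136: 136/623 × $2,877.50 → $628.15
After Aug 15: 706 on hand, pool $3,399.10 (≈ $4.8146 each)
Aug 16, sell 288: 288/706 × $3,399.10 → $1,386.60
Total COGS = $6,006.85 + $628.15 + $1,386.60 = $8,021.60
Ending inventory (cost pool remaining) = $2,012.50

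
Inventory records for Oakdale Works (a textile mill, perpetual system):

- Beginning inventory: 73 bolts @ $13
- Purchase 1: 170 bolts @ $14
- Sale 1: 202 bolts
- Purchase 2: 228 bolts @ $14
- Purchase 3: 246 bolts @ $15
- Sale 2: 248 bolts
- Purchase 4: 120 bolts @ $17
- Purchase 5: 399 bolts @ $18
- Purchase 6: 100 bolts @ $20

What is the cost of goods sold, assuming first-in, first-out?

COGS = $6,227

Sale 1 (202) [FIFO — oldest first]: 73 @ $13 + 129 @ $14 = $2,755
Sale 2 (248) [FIFO — oldest first]: 41 @ $14 + 207 @ $14 = $3,472
Total COGS = $2,755 + $3,472 = $6,227
Ending inventory: 21 @ $14 + 246 @ $15 + 120 @ $17 + 399 @ $18 + 100 @ $20 = $15,206
Check: goods available $21,433 = COGS $6,227 + ending $15,206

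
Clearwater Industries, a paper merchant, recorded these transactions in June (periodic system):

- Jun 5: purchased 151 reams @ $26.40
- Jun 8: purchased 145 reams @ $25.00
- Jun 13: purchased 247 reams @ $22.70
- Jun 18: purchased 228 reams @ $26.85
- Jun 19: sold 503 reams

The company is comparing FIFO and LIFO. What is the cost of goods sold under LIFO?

FIFO COGS: 151 @ $26.40 + 145 @ $25.00 + 207 @ $22.70 = $12,310.30
LIFO COGS: 228 @ $26.85 + 247 @ $22.70 + 28 @ $25.00 = $12,428.70

COGS = $12,428.70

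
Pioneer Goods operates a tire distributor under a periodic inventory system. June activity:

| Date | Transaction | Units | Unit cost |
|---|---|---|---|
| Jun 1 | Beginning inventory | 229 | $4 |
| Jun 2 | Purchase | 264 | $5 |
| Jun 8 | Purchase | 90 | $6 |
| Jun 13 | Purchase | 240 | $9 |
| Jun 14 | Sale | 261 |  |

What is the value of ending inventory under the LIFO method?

Jun 14, 261 sold [LIFO — newest first]: 240 @ $9 + 21 @ $6 = $2,286
Ending inventory: 229 @ $4 + 264 @ $5 + 69 @ $6 = $2,650

Ending inventory = $2,650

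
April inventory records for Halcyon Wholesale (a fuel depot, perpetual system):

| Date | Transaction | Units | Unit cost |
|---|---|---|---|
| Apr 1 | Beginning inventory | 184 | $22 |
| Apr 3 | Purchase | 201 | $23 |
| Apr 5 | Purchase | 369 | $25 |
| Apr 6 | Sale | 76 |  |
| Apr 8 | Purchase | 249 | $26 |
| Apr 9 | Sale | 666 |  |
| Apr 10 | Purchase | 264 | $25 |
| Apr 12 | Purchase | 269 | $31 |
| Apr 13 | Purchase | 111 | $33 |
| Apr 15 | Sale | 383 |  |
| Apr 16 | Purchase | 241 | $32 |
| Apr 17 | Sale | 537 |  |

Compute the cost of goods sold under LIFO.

COGS = $45,670

Apr 6, 76 sold [LIFO — newest first]: 76 @ $25 = $1,900
Apr 9, 666 sold [LIFO — newest first]: 249 @ $26 + 293 @ $25 + 124 @ $23 = $16,651
Apr 15, 383 sold [LIFO — newest first]: 111 @ $33 + 269 @ $31 + 3 @ $25 = $12,077
Apr 17, 537 sold [LIFO — newest first]: 241 @ $32 + 261 @ $25 + 35 @ $23 = $15,042
Total COGS = $1,900 + $16,651 + $12,077 + $15,042 = $45,670
Ending inventory: 184 @ $22 + 42 @ $23 = $5,014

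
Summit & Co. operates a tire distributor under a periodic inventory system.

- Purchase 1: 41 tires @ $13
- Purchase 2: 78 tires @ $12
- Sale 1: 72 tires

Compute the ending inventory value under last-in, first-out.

Sale 1 (72) [LIFO — newest first]: 72 @ $12 = $864
Ending inventory: 41 @ $13 + 6 @ $12 = $605
Check: goods available $1,469 = COGS $864 + ending $605

Ending inventory = $605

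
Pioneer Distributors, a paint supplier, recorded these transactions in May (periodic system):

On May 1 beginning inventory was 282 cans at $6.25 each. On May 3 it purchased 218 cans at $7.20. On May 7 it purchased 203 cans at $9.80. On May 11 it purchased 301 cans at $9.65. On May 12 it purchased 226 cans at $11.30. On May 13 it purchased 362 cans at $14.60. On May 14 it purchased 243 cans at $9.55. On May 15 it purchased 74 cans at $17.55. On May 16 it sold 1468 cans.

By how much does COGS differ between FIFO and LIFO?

$2,522.45

FIFO COGS: 282 @ $6.25 + 218 @ $7.20 + 203 @ $9.80 + 301 @ $9.65 + 226 @ $11.30 + 238 @ $14.60 = $14,254.75
LIFO COGS: 74 @ $17.55 + 243 @ $9.55 + 362 @ $14.60 + 226 @ $11.30 + 301 @ $9.65 + 203 @ $9.80 + 59 @ $7.20 = $16,777.20
Difference = |$14,254.75 − $16,777.20| = $2,522.45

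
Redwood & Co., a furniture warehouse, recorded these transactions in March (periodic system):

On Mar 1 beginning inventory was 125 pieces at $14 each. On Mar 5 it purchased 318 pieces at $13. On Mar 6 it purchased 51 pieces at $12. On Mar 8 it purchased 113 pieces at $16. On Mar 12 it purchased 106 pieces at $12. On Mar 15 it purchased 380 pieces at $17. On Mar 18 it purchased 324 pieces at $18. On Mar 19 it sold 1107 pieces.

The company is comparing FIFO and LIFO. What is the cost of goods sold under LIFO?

COGS = $17,713

FIFO COGS: 125 @ $14 + 318 @ $13 + 51 @ $12 + 113 @ $16 + 106 @ $12 + 380 @ $17 + 14 @ $18 = $16,288
LIFO COGS: 324 @ $18 + 380 @ $17 + 106 @ $12 + 113 @ $16 + 51 @ $12 + 133 @ $13 = $17,713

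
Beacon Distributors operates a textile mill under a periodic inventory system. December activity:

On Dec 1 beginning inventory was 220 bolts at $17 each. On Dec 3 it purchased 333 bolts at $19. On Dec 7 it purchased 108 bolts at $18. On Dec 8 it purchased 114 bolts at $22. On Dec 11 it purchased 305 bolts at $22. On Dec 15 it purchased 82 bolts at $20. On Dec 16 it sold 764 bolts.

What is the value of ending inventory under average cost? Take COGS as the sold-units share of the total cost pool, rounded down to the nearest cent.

Dec 16, sell 764: 764/1162 × $22,869.00 → $15,036.07
Ending inventory (cost pool remaining) = $7,832.93

Ending inventory = $7,832.93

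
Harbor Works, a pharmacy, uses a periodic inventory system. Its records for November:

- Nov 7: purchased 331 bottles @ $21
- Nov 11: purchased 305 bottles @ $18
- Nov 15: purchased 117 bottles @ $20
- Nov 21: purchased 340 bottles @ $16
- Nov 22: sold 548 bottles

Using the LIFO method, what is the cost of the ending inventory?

Ending inventory = $10,803

Nov 22, 548 sold [LIFO — newest first]: 340 @ $16 + 117 @ $20 + 91 @ $18 = $9,418
Ending inventory: 331 @ $21 + 214 @ $18 = $10,803
Check: goods available $20,221 = COGS $9,418 + ending $10,803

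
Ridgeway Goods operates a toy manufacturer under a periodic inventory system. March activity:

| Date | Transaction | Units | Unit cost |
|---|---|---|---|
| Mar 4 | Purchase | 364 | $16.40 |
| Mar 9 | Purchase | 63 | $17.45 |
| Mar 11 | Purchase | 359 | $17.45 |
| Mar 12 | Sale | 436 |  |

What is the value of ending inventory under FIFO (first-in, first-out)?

Mar 12, 436 sold [FIFO — oldest first]: 364 @ $16.40 + 63 @ $17.45 + 9 @ $17.45 = $7,226.00
Ending inventory: 350 @ $17.45 = $6,107.50

Ending inventory = $6,107.50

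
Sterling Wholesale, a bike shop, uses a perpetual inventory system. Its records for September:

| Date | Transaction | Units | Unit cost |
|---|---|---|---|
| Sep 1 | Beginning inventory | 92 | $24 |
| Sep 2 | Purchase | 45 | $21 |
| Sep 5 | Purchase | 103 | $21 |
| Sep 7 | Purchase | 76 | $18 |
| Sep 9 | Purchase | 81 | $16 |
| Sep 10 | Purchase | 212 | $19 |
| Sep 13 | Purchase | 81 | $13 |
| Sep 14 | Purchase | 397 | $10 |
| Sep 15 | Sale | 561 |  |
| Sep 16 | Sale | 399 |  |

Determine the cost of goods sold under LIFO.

Sep 15, 561 sold [LIFO — newest first]: 397 @ $10 + 81 @ $13 + 83 @ $19 = $6,600
Sep 16, 399 sold [LIFO — newest first]: 129 @ $19 + 81 @ $16 + 76 @ $18 + 103 @ $21 + 10 @ $21 = $7,488
Total COGS = $6,600 + $7,488 = $14,088
Ending inventory: 92 @ $24 + 35 @ $21 = $2,943
Check: goods available $17,031 = COGS $14,088 + ending $2,943

COGS = $14,088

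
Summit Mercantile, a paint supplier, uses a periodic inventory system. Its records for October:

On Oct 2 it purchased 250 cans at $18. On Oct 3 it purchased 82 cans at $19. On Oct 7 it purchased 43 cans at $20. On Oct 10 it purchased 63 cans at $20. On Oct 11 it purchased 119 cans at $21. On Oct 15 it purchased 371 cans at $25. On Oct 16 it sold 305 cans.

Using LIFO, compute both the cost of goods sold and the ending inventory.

COGS = $7,625; ending inventory = $12,327

Oct 16, 305 sold [LIFO — newest first]: 305 @ $25 = $7,625
Ending inventory: 250 @ $18 + 82 @ $19 + 43 @ $20 + 63 @ $20 + 119 @ $21 + 66 @ $25 = $12,327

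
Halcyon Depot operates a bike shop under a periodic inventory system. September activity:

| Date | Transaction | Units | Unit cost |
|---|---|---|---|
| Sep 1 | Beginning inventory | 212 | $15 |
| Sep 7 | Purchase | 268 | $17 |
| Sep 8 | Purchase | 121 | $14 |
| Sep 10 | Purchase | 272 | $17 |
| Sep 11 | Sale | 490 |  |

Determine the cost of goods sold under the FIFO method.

Sep 11, 490 sold [FIFO — oldest first]: 212 @ $15 + 268 @ $17 + 10 @ $14 = $7,876
Ending inventory: 111 @ $14 + 272 @ $17 = $6,178
Check: goods available $14,054 = COGS $7,876 + ending $6,178

COGS = $7,876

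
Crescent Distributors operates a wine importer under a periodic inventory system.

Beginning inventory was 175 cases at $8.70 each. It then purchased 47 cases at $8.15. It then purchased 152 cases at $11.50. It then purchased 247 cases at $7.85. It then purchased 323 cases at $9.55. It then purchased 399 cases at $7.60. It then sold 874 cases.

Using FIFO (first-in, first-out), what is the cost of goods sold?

COGS = $8,008.65

Sale 1 (874) [FIFO — oldest first]: 175 @ $8.70 + 47 @ $8.15 + 152 @ $11.50 + 247 @ $7.85 + 253 @ $9.55 = $8,008.65
Ending inventory: 70 @ $9.55 + 399 @ $7.60 = $3,700.90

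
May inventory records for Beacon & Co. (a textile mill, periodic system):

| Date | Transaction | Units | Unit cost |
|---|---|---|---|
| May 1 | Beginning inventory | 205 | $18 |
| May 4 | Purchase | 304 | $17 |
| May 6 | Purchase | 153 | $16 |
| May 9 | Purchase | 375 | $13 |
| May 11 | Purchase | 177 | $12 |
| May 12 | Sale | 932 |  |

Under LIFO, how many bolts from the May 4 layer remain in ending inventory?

77

May 12, 932 sold [LIFO — newest first]: 177 @ $12 + 375 @ $13 + 153 @ $16 + 227 @ $17 = $13,306
Ending inventory: 205 @ $18 + 77 @ $17 = $4,999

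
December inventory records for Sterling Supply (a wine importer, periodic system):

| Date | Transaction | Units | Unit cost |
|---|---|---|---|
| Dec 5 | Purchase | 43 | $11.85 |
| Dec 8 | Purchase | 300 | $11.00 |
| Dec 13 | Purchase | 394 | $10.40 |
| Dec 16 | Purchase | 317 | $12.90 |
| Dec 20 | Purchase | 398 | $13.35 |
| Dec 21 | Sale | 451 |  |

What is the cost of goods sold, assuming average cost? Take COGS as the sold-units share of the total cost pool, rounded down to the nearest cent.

Dec 21, sell 451: 451/1452 × $17,309.75 → $5,376.51
Ending inventory (cost pool remaining) = $11,933.24

COGS = $5,376.51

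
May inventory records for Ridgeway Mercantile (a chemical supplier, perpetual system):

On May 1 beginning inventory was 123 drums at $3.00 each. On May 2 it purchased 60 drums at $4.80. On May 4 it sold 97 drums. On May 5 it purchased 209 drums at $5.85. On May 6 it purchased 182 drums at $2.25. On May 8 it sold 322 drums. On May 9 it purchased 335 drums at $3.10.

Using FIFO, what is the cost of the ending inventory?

May 4, 97 sold [FIFO — oldest first]: 97 @ $3.00 = $291.00
May 8, 322 sold [FIFO — oldest first]: 26 @ $3.00 + 60 @ $4.80 + 209 @ $5.85 + 27 @ $2.25 = $1,649.40
Total COGS = $291.00 + $1,649.40 = $1,940.40
Ending inventory: 155 @ $2.25 + 335 @ $3.10 = $1,387.25
Check: goods available $3,327.65 = COGS $1,940.40 + ending $1,387.25

Ending inventory = $1,387.25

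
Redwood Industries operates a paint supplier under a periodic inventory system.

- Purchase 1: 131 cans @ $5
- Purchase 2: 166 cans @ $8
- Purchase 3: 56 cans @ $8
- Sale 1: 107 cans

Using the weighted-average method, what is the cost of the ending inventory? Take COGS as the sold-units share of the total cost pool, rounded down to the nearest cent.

Ending inventory = $1,694.13

Sale 1, sell 107: 107/353 × $2,431.00 → $736.87
Ending inventory (cost pool remaining) = $1,694.13
Check: goods available $2,431.00 = COGS $736.87 + ending $1,694.13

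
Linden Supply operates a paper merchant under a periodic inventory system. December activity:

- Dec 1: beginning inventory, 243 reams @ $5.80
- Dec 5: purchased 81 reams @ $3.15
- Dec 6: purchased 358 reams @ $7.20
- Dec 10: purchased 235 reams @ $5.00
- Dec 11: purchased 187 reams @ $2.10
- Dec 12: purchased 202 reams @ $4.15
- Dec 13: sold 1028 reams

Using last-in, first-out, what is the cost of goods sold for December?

COGS = $5,128.50

Dec 13, 1028 sold [LIFO — newest first]: 202 @ $4.15 + 187 @ $2.10 + 235 @ $5.00 + 358 @ $7.20 + 46 @ $3.15 = $5,128.50
Ending inventory: 243 @ $5.80 + 35 @ $3.15 = $1,519.65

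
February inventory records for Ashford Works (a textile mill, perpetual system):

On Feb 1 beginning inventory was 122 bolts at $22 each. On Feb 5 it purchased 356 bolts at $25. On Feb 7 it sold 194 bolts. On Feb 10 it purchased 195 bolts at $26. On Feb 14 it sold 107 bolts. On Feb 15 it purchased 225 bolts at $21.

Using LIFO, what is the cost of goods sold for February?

Feb 7, 194 sold [LIFO — newest first]: 194 @ $25 = $4,850
Feb 14, 107 sold [LIFO — newest first]: 107 @ $26 = $2,782
Total COGS = $4,850 + $2,782 = $7,632
Ending inventory: 122 @ $22 + 162 @ $25 + 88 @ $26 + 225 @ $21 = $13,747

COGS = $7,632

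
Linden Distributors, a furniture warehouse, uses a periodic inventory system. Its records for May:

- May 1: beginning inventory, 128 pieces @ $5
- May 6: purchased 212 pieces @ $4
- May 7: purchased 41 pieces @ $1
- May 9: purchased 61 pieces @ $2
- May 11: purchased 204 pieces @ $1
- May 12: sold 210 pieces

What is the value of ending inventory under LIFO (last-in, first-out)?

May 12, 210 sold [LIFO — newest first]: 204 @ $1 + 6 @ $2 = $216
Ending inventory: 128 @ $5 + 212 @ $4 + 41 @ $1 + 55 @ $2 = $1,639

Ending inventory = $1,639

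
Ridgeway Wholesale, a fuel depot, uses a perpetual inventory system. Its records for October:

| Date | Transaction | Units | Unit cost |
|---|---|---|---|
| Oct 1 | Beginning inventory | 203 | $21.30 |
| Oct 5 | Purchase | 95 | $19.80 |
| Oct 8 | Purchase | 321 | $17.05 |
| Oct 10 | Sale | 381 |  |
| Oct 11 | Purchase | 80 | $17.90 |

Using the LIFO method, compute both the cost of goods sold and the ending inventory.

Oct 10, 381 sold [LIFO — newest first]: 321 @ $17.05 + 60 @ $19.80 = $6,661.05
Ending inventory: 203 @ $21.30 + 35 @ $19.80 + 80 @ $17.90 = $6,448.90

COGS = $6,661.05; ending inventory = $6,448.90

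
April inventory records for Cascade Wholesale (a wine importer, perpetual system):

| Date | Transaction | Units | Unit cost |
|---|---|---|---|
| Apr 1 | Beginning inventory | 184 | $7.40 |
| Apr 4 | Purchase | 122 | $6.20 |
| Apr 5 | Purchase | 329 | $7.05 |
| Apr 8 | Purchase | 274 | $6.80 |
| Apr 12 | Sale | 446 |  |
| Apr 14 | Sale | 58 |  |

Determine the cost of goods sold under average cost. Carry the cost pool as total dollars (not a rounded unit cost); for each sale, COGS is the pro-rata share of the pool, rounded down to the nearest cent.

COGS = $3,493.42

After Apr 1: 184 on hand, pool $1,361.60 (≈ $7.4000 each)
After Apr 4: 306 on hand, pool $2,118.00 (≈ $6.9216 each)
After Apr 5: 635 on hand, pool $4,437.45 (≈ $6.9881 each)
After Apr 8: 909 on hand, pool $6,300.65 (≈ $6.9314 each)
Apr 12, sell 446: 446/909 × $6,300.65 → $3,091.40
Apr 14, sell 58: 58/463 × $3,209.25 → $402.02
Total COGS = $3,091.40 + $402.02 = $3,493.42
Ending inventory (cost pool remaining) = $2,807.23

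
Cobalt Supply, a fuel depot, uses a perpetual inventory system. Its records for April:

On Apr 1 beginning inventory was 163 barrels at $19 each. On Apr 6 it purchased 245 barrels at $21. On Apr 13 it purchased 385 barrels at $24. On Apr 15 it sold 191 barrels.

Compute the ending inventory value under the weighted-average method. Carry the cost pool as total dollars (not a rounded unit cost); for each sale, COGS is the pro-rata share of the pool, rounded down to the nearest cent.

Ending inventory = $13,271.33

After Apr 1: 163 on hand, pool $3,097.00 (≈ $19.0000 each)
After Apr 6: 408 on hand, pool $8,242.00 (≈ $20.2010 each)
After Apr 13: 793 on hand, pool $17,482.00 (≈ $22.0454 each)
Apr 15, sell 191: 191/793 × $17,482.00 → $4,210.67
Ending inventory (cost pool remaining) = $13,271.33
Check: goods available $17,482.00 = COGS $4,210.67 + ending $13,271.33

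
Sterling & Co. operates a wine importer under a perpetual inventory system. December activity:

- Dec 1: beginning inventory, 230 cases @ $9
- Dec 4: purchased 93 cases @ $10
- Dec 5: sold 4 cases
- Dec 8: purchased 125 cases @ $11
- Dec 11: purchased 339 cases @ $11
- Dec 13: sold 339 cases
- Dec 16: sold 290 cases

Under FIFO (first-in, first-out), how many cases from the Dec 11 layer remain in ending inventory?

154

Dec 5, 4 sold [FIFO — oldest first]: 4 @ $9 = $36
Dec 13, 339 sold [FIFO — oldest first]: 226 @ $9 + 93 @ $10 + 20 @ $11 = $3,184
Dec 16, 290 sold [FIFO — oldest first]: 105 @ $11 + 185 @ $11 = $3,190
Total COGS = $36 + $3,184 + $3,190 = $6,410
Ending inventory: 154 @ $11 = $1,694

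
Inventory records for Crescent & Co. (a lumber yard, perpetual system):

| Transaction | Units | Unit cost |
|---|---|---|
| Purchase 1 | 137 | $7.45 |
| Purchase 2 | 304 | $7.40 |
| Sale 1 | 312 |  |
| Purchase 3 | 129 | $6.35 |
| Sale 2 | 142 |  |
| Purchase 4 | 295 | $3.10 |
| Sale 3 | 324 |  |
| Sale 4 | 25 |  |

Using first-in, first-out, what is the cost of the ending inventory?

Sale 1 (312) [FIFO — oldest first]: 137 @ $7.45 + 175 @ $7.40 = $2,315.65
Sale 2 (142) [FIFO — oldest first]: 129 @ $7.40 + 13 @ $6.35 = $1,037.15
Sale 3 (324) [FIFO — oldest first]: 116 @ $6.35 + 208 @ $3.10 = $1,381.40
Sale 4 (25) [FIFO — oldest first]: 25 @ $3.10 = $77.50
Total COGS = $2,315.65 + $1,037.15 + $1,381.40 + $77.50 = $4,811.70
Ending inventory: 62 @ $3.10 = $192.20

Ending inventory = $192.20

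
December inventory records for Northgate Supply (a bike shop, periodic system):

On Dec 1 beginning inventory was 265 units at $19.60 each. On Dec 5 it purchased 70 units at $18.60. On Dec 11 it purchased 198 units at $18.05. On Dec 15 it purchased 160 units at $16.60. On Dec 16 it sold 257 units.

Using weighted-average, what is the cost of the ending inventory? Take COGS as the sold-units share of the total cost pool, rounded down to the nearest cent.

Dec 16, sell 257: 257/693 × $12,725.90 → $4,719.41
Ending inventory (cost pool remaining) = $8,006.49
Check: goods available $12,725.90 = COGS $4,719.41 + ending $8,006.49

Ending inventory = $8,006.49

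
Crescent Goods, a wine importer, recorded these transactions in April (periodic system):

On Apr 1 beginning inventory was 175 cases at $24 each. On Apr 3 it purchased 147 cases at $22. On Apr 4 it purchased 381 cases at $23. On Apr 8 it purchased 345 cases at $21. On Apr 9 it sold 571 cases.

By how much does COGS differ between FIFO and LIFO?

$718

FIFO COGS: 175 @ $24 + 147 @ $22 + 249 @ $23 = $13,161
LIFO COGS: 345 @ $21 + 226 @ $23 = $12,443
Difference = |$13,161 − $12,443| = $718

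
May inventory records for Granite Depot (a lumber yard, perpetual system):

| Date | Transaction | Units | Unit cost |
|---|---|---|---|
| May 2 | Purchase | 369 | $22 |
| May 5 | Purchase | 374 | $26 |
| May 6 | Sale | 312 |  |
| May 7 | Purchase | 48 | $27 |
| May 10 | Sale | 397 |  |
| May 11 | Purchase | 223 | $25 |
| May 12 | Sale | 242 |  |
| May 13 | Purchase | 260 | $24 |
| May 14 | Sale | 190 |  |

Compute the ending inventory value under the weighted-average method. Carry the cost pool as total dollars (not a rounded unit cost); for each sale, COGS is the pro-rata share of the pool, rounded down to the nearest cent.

Ending inventory = $3,213.16

After May 2: 369 on hand, pool $8,118.00 (≈ $22.0000 each)
After May 5: 743 on hand, pool $17,842.00 (≈ $24.0135 each)
May 6, sell 312: 312/743 × $17,842.00 → $7,492.19
After May 7: 479 on hand, pool $11,645.81 (≈ $24.3128 each)
May 10, sell 397: 397/479 × $11,645.81 → $9,652.16
After May 11: 305 on hand, pool $7,568.65 (≈ $24.8152 each)
May 12, sell 242: 242/305 × $7,568.65 → $6,005.28
After May 13: 323 on hand, pool $7,803.37 (≈ $24.1590 each)
May 14, sell 190: 190/323 × $7,803.37 → $4,590.21
Total COGS = $7,492.19 + $9,652.16 + $6,005.28 + $4,590.21 = $27,739.84
Ending inventory (cost pool remaining) = $3,213.16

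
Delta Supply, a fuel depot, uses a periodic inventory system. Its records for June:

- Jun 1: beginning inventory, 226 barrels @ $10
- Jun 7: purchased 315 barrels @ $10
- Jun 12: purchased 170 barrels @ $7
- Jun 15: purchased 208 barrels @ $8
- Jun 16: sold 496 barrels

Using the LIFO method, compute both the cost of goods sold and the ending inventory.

Jun 16, 496 sold [LIFO — newest first]: 208 @ $8 + 170 @ $7 + 118 @ $10 = $4,034
Ending inventory: 226 @ $10 + 197 @ $10 = $4,230
Check: goods available $8,264 = COGS $4,034 + ending $4,230

COGS = $4,034; ending inventory = $4,230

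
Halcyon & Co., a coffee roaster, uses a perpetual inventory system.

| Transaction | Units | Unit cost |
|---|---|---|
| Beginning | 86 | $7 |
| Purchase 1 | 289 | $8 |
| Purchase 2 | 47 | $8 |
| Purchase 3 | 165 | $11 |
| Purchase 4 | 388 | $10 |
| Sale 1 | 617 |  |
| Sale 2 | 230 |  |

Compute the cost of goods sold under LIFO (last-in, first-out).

COGS = $8,047

Sale 1 (617) [LIFO — newest first]: 388 @ $10 + 165 @ $11 + 47 @ $8 + 17 @ $8 = $6,207
Sale 2 (230) [LIFO — newest first]: 230 @ $8 = $1,840
Total COGS = $6,207 + $1,840 = $8,047
Ending inventory: 86 @ $7 + 42 @ $8 = $938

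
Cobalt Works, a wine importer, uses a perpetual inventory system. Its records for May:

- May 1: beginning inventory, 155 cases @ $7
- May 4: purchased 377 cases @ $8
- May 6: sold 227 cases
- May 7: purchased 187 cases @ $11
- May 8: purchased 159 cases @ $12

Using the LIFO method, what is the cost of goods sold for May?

COGS = $1,816

May 6, 227 sold [LIFO — newest first]: 227 @ $8 = $1,816
Ending inventory: 155 @ $7 + 150 @ $8 + 187 @ $11 + 159 @ $12 = $6,250
Check: goods available $8,066 = COGS $1,816 + ending $6,250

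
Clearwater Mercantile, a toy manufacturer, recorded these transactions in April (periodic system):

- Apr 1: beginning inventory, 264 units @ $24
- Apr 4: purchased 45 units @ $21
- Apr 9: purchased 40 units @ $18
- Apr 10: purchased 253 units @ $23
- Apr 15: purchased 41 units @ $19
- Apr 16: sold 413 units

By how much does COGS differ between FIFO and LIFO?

FIFO COGS: 264 @ $24 + 45 @ $21 + 40 @ $18 + 64 @ $23 = $9,473
LIFO COGS: 41 @ $19 + 253 @ $23 + 40 @ $18 + 45 @ $21 + 34 @ $24 = $9,079
Difference = |$9,473 − $9,079| = $394

$394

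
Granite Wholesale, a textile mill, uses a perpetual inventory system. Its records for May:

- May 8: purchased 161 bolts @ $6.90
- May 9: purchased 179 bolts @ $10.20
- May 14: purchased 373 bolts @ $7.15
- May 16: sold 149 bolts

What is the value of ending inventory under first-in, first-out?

May 16, 149 sold [FIFO — oldest first]: 149 @ $6.90 = $1,028.10
Ending inventory: 12 @ $6.90 + 179 @ $10.20 + 373 @ $7.15 = $4,575.55

Ending inventory = $4,575.55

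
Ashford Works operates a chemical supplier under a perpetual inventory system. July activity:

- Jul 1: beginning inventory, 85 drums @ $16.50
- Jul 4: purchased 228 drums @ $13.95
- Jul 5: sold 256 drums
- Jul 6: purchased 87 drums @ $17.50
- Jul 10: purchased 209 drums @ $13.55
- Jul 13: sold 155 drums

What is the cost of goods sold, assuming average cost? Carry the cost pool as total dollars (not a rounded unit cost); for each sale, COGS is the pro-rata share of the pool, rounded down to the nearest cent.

After Jul 1: 85 on hand, pool $1,402.50 (≈ $16.5000 each)
After Jul 4: 313 on hand, pool $4,583.10 (≈ $14.6425 each)
Jul 5, sell 256: 256/313 × $4,583.10 → $3,748.47
After Jul 6: 144 on hand, pool $2,357.13 (≈ $16.3690 each)
After Jul 10: 353 on hand, pool $5,189.08 (≈ $14.6999 each)
Jul 13, sell 155: 155/353 × $5,189.08 → $2,278.49
Total COGS = $3,748.47 + $2,278.49 = $6,026.96
Ending inventory (cost pool remaining) = $2,910.59

COGS = $6,026.96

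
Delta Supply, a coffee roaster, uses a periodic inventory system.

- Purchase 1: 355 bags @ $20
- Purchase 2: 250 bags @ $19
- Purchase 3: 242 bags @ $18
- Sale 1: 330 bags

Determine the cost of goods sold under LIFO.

Sale 1 (330) [LIFO — newest first]: 242 @ $18 + 88 @ $19 = $6,028
Ending inventory: 355 @ $20 + 162 @ $19 = $10,178
Check: goods available $16,206 = COGS $6,028 + ending $10,178

COGS = $6,028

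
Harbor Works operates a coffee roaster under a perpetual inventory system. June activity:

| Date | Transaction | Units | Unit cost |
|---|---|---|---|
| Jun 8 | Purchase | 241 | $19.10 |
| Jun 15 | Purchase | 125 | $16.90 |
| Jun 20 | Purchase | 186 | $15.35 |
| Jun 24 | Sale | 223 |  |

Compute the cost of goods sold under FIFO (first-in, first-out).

Jun 24, 223 sold [FIFO — oldest first]: 223 @ $19.10 = $4,259.30
Ending inventory: 18 @ $19.10 + 125 @ $16.90 + 186 @ $15.35 = $5,311.40
Check: goods available $9,570.70 = COGS $4,259.30 + ending $5,311.40

COGS = $4,259.30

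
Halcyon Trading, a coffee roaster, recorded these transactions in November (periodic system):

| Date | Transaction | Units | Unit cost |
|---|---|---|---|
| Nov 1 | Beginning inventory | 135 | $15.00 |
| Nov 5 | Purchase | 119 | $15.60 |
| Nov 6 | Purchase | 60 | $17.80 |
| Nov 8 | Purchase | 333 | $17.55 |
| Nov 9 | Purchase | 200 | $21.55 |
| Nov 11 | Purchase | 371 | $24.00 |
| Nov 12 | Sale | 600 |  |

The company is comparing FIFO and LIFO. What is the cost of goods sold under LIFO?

FIFO COGS: 135 @ $15.00 + 119 @ $15.60 + 60 @ $17.80 + 286 @ $17.55 = $9,968.70
LIFO COGS: 371 @ $24.00 + 200 @ $21.55 + 29 @ $17.55 = $13,722.95

COGS = $13,722.95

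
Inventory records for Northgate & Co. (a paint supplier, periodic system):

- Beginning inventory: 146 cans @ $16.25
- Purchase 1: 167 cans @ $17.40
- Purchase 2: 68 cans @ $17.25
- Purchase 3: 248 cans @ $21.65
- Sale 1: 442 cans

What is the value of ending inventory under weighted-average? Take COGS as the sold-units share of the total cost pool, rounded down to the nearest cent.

Ending inventory = $3,514.21

Sale 1, sell 442: 442/629 × $11,820.50 → $8,306.29
Ending inventory (cost pool remaining) = $3,514.21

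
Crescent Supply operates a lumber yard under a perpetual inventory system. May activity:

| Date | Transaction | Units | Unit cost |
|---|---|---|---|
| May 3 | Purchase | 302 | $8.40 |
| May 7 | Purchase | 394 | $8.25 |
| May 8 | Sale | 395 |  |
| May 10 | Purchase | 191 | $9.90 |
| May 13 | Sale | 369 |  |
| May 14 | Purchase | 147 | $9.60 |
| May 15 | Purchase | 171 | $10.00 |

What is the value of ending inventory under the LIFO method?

Ending inventory = $4,154.40

May 8, 395 sold [LIFO — newest first]: 394 @ $8.25 + 1 @ $8.40 = $3,258.90
May 13, 369 sold [LIFO — newest first]: 191 @ $9.90 + 178 @ $8.40 = $3,386.10
Total COGS = $3,258.90 + $3,386.10 = $6,645.00
Ending inventory: 123 @ $8.40 + 147 @ $9.60 + 171 @ $10.00 = $4,154.40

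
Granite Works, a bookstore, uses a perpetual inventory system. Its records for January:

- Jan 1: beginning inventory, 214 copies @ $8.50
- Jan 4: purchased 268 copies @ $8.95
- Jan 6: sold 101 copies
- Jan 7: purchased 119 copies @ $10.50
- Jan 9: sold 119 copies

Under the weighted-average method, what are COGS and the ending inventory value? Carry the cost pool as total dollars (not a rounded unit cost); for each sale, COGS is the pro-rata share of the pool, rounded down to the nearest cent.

COGS = $1,974.60; ending inventory = $3,492.50

After Jan 1: 214 on hand, pool $1,819.00 (≈ $8.5000 each)
After Jan 4: 482 on hand, pool $4,217.60 (≈ $8.7502 each)
Jan 6, sell 101: 101/482 × $4,217.60 → $883.77
After Jan 7: 500 on hand, pool $4,583.33 (≈ $9.1667 each)
Jan 9, sell 119: 119/500 × $4,583.33 → $1,090.83
Total COGS = $883.77 + $1,090.83 = $1,974.60
Ending inventory (cost pool remaining) = $3,492.50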